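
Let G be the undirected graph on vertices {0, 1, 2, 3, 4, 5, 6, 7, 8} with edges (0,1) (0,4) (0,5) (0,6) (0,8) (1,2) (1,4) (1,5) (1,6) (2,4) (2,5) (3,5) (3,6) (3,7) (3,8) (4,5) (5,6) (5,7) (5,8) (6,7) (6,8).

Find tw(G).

3

A width-3 tree decomposition is:
Bags: B1 = {3, 5, 6, 8}  B2 = {3, 5, 6, 7}  B3 = {0, 5, 6, 8}  B4 = {0, 1, 5, 6}  B5 = {0, 1, 4, 5}  B6 = {1, 2, 4, 5}
Tree: B1–B2, B1–B3, B3–B4, B4–B5, B5–B6
The largest bag has 4 vertices, giving width 3; this decomposition certifies tw(G) ≤ 3. On the other hand G contains the 4-clique {1, 2, 4, 5}. A clique must lie in a single bag of any decomposition, so no decomposition can have width below 3. The upper and lower bounds meet at 3, so that is the treewidth.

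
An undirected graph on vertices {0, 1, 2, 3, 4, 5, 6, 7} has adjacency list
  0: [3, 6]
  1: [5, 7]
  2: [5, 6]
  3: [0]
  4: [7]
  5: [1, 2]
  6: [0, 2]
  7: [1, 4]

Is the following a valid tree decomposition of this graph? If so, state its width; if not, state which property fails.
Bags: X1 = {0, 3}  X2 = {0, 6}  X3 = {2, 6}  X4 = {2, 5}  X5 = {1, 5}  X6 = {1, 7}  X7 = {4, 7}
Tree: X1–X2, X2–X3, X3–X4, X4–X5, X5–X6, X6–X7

Yes; width 1.

Vertex coverage: the bags together contain {0, 1, 2, 3, 4, 5, 6, 7}, the full vertex set. Edge coverage: each edge of G has both endpoints in at least one bag. Running intersection: for every vertex, the bags containing it form a connected subtree. All three properties hold, so this is a valid tree decomposition of width max|bag| − 1 = 1, and hence tw(G) ≤ 1.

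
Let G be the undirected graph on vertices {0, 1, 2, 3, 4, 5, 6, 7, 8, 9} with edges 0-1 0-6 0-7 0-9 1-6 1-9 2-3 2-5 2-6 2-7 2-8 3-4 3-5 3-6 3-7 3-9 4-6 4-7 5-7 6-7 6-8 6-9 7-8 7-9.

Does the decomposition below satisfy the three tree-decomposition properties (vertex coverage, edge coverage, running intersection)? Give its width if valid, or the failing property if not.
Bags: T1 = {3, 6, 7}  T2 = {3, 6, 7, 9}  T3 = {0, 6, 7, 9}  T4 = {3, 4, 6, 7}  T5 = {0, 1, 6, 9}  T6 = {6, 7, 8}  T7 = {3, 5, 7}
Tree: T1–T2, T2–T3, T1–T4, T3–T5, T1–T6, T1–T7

A tree decomposition must satisfy three properties: every vertex lies in some bag; for every edge, both endpoints lie together in some bag; and for every vertex, the bags containing it form a connected subtree. Here vertex 2 appears in no bag, so the decomposition is invalid.

No — vertex 2 appears in no bag.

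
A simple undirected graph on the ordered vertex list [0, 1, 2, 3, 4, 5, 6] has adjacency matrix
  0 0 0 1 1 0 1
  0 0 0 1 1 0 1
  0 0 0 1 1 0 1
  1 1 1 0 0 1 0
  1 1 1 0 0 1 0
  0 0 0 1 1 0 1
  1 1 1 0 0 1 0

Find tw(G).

A width-3 tree decomposition is:
Bags: B1 = {1, 3, 4, 6}  B2 = {0, 3, 4, 6}  B3 = {3, 4, 5, 6}  B4 = {2, 3, 4, 6}
Tree: B1–B2, B2–B3, B3–B4
The largest bag has 4 vertices, giving width 3; this decomposition certifies tw(G) ≤ 3. For the lower bound: the 4 vertex sets {1,6}, {0,4}, {3}, {5} are disjoint, each induces a connected subgraph, and every pair is joined by at least one edge of G. Contracting each set to a single vertex therefore yields K_{4} as a minor, and since treewidth is minor-monotone, tw(G) ≥ tw(K_{4}) = 3. Hence tw(G) = 3 exactly.

3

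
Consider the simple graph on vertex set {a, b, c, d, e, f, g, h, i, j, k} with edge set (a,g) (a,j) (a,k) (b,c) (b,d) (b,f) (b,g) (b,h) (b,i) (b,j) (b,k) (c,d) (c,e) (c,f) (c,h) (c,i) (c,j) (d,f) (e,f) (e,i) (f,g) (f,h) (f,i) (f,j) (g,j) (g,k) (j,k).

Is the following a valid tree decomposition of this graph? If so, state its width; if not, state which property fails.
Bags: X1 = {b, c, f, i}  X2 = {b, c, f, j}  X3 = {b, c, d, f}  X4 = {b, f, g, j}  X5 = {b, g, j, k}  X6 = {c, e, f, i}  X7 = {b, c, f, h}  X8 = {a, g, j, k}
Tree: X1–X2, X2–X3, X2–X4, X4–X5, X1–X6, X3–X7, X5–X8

Yes; width 3.

Every vertex of G appears in some bag (union = {a, b, c, d, e, f, g, h, i, j, k}); every edge is covered by a bag; and for each vertex v the set of bags containing v is connected in the bag tree. The decomposition is therefore valid. The largest bag has 4 vertices, so the width is 3.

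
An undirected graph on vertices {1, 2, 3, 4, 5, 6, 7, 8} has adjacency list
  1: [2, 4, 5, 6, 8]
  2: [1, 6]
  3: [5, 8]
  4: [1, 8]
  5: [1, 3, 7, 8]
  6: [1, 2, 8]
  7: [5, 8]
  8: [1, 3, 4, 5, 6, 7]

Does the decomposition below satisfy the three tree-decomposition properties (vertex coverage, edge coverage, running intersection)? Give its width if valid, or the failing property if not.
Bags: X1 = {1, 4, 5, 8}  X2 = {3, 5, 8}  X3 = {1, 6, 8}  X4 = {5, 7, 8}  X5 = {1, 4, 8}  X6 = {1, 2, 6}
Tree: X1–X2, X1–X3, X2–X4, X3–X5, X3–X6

No — bags containing vertex 4 are not connected in the tree.

A tree decomposition must satisfy three properties: every vertex lies in some bag; for every edge, both endpoints lie together in some bag; and for every vertex, the bags containing it form a connected subtree. Here bags containing vertex 4 are not connected in the tree, so the decomposition is invalid.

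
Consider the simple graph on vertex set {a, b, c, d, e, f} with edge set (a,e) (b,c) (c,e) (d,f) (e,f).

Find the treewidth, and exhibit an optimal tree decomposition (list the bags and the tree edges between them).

Treewidth 1.
Bags: B1 = {a, e}  B2 = {e, f}  B3 = {c, e}  B4 = {b, c}  B5 = {d, f}
Tree: B1–B2, B2–B3, B3–B4, B2–B5

Every bag has size at most 2, so the width is 2 − 1 = 1 and tw(G) ≤ 1. G has an edge, so its treewidth is at least 1. Therefore the treewidth is 1.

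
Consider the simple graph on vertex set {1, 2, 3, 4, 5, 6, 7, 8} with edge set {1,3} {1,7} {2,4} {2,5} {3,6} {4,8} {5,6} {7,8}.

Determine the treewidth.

2

A width-2 tree decomposition is:
Bags: B1 = {2, 5, 6}  B2 = {2, 3, 6}  B3 = {1, 2, 3}  B4 = {1, 2, 7}  B5 = {2, 7, 8}  B6 = {2, 4, 8}
Tree: B1–B2, B2–B3, B3–B4, B4–B5, B5–B6
Every bag has size at most 3, so the width is 3 − 1 = 2 and tw(G) ≤ 2. For the lower bound, G contains the cycle 2–5–6–3–1–7–8–4–2, so G is not a forest; only forests have treewidth ≤ 1, hence tw(G) ≥ 2. The upper and lower bounds meet at 2, so that is the treewidth.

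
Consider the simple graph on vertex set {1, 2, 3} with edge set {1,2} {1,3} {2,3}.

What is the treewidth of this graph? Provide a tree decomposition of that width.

Treewidth 2.
One optimal decomposition is:
Bags: B1 = {1, 2, 3}
Tree: (single bag)

With just one bag of size 3, the width is 3 − 1 = 2, so tw(G) ≤ 2. Conversely, {1, 2, 3} is a clique of size 3, and the vertices of any clique must share a bag in every tree decomposition; so some bag has ≥ 3 vertices and tw(G) ≥ 2. Combining the bounds, tw(G) = 2.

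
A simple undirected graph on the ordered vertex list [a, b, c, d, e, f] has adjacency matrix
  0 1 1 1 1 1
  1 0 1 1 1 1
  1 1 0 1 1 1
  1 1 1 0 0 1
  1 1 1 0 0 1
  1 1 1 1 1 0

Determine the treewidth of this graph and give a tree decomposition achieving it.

Treewidth 4.
One such decomposition:
Bags: B1 = {a, b, c, d, f}  B2 = {a, b, c, e, f}
Tree: B1–B2

The largest bag has 5 vertices, giving width 4; this decomposition certifies tw(G) ≤ 4. Conversely, {a, b, c, d, f} is a clique of size 5, and the vertices of any clique must share a bag in every tree decomposition; so some bag has ≥ 5 vertices and tw(G) ≥ 4. Hence tw(G) = 4 exactly.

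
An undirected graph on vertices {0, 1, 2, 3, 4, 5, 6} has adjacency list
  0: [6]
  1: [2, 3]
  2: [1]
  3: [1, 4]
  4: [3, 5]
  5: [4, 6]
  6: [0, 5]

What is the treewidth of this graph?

1

A width-1 tree decomposition is:
Bags: B1 = {0, 6}  B2 = {5, 6}  B3 = {4, 5}  B4 = {3, 4}  B5 = {1, 3}  B6 = {1, 2}
Tree: B1–B2, B2–B3, B3–B4, B4–B5, B5–B6
Each bag holds 2 vertices, so the decomposition has width 1, which upper-bounds the treewidth. Since G has at least one edge (e.g. 0–6), it is not an edgeless graph, so tw(G) ≥ 1. Combining the bounds, tw(G) = 1.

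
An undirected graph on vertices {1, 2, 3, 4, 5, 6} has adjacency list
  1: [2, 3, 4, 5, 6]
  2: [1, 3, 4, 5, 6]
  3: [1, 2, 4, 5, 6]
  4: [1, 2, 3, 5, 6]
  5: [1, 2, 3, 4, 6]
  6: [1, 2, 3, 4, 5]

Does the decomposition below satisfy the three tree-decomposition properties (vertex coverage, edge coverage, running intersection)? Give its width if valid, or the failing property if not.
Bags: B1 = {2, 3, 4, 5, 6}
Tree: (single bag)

No — vertex 1 appears in no bag.

A tree decomposition must satisfy three properties: every vertex lies in some bag; for every edge, both endpoints lie together in some bag; and for every vertex, the bags containing it form a connected subtree. Here vertex 1 appears in no bag, so the decomposition is invalid.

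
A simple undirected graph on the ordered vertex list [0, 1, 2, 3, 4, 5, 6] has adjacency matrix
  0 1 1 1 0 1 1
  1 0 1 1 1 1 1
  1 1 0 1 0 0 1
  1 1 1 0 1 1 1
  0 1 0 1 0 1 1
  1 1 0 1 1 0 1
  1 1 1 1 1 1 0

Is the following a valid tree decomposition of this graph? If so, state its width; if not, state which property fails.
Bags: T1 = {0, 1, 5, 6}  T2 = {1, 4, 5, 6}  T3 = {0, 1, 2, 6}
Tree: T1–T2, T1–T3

A tree decomposition must satisfy three properties: every vertex lies in some bag; for every edge, both endpoints lie together in some bag; and for every vertex, the bags containing it form a connected subtree. Here vertex 3 appears in no bag, so the decomposition is invalid.

No — vertex 3 appears in no bag.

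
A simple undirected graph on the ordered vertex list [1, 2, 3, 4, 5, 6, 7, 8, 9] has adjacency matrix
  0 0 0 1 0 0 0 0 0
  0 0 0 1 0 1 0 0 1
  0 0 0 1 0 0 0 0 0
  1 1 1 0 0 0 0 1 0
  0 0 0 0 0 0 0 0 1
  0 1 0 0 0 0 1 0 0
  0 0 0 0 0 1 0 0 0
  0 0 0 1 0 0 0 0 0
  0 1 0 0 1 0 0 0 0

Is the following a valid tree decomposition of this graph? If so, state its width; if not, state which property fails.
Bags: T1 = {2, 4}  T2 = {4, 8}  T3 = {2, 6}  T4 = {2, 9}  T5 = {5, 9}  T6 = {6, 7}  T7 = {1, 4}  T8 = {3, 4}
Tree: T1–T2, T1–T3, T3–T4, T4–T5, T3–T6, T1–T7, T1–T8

Yes; width 1.

Every vertex of G appears in some bag (union = {1, 2, 3, 4, 5, 6, 7, 8, 9}); every edge is covered by a bag; and for each vertex v the set of bags containing v is connected in the bag tree. The decomposition is therefore valid. The largest bag has 2 vertices, so the width is 1.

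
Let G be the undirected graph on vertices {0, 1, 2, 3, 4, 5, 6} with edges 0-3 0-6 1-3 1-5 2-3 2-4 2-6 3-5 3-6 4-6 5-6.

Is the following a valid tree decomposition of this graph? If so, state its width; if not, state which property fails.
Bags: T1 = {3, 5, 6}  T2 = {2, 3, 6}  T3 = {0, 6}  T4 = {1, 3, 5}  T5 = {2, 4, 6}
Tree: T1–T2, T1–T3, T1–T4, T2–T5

A tree decomposition must satisfy three properties: every vertex lies in some bag; for every edge, both endpoints lie together in some bag; and for every vertex, the bags containing it form a connected subtree. Here edge (3,0) lies in no bag, so the decomposition is invalid.

No — edge (3,0) lies in no bag.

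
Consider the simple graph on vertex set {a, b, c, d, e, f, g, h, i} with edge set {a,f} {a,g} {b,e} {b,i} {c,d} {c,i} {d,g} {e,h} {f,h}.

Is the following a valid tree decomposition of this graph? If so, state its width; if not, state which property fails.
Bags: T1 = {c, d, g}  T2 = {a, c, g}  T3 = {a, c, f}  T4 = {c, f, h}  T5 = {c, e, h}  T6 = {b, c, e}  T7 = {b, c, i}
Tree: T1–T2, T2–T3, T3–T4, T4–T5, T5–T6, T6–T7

Yes; width 2.

Vertex coverage: the bags together contain {a, b, c, d, e, f, g, h, i}, the full vertex set. Edge coverage: each edge of G has both endpoints in at least one bag. Running intersection: for every vertex, the bags containing it form a connected subtree. All three properties hold, so this is a valid tree decomposition of width max|bag| − 1 = 2, and hence tw(G) ≤ 2.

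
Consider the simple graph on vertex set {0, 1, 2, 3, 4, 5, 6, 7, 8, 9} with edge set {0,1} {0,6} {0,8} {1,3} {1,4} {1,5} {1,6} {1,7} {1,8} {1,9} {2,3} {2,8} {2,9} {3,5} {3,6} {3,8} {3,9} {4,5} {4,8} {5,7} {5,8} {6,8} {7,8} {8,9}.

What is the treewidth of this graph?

A width-3 tree decomposition is:
Bags: B1 = {1, 3, 5, 8}  B2 = {1, 3, 6, 8}  B3 = {1, 3, 8, 9}  B4 = {2, 3, 8, 9}  B5 = {1, 5, 7, 8}  B6 = {0, 1, 6, 8}  B7 = {1, 4, 5, 8}
Tree: B1–B2, B1–B3, B3–B4, B1–B5, B2–B6, B1–B7
The largest bag has 4 vertices, giving width 3; this decomposition certifies tw(G) ≤ 3. Conversely, {0, 1, 6, 8} is a clique of size 4, and the vertices of any clique must share a bag in every tree decomposition; so some bag has ≥ 4 vertices and tw(G) ≥ 3. Combining the bounds, tw(G) = 3.

3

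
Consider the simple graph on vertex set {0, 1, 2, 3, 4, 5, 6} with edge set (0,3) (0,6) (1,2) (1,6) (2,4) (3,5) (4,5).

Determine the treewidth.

2

A width-2 tree decomposition is:
Bags: B1 = {0, 3, 5}  B2 = {0, 5, 6}  B3 = {1, 5, 6}  B4 = {1, 2, 5}  B5 = {2, 4, 5}
Tree: B1–B2, B2–B3, B3–B4, B4–B5
Each bag holds 3 vertices, so the decomposition has width 2, which upper-bounds the treewidth. For the lower bound, G contains the cycle 5–3–0–6–1–2–4–5, so G is not a forest; only forests have treewidth ≤ 1, hence tw(G) ≥ 2. Therefore the treewidth is 2.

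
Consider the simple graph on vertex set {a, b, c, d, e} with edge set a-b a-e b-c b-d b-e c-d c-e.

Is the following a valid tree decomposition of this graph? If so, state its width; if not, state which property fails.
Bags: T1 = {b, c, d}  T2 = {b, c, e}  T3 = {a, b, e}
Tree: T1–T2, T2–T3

Yes; width 2.

Vertex coverage: the bags together contain {a, b, c, d, e}, the full vertex set. Edge coverage: each edge of G has both endpoints in at least one bag. Running intersection: for every vertex, the bags containing it form a connected subtree. All three properties hold, so this is a valid tree decomposition of width max|bag| − 1 = 2, and hence tw(G) ≤ 2.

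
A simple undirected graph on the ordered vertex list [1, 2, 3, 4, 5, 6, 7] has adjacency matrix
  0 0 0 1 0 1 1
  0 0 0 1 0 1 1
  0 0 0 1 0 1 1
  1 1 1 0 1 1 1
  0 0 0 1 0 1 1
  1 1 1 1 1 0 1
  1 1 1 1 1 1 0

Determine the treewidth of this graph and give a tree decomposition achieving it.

The largest bag has 4 vertices, giving width 3; this decomposition certifies tw(G) ≤ 3. On the other hand G contains the 4-clique {1, 4, 6, 7}. A clique must lie in a single bag of any decomposition, so no decomposition can have width below 3. Hence tw(G) = 3 exactly.

Treewidth 3.
One optimal decomposition is:
Bags: B1 = {1, 4, 6, 7}  B2 = {2, 4, 6, 7}  B3 = {4, 5, 6, 7}  B4 = {3, 4, 6, 7}
Tree: B1–B2, B1–B3, B2–B4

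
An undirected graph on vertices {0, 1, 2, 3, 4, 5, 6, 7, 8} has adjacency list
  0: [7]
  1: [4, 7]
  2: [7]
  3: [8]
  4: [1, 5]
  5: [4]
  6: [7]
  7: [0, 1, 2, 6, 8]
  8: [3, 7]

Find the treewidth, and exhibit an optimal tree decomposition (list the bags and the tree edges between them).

Treewidth 1.
One optimal decomposition is:
Bags: B1 = {1, 7}  B2 = {7, 8}  B3 = {6, 7}  B4 = {2, 7}  B5 = {0, 7}  B6 = {1, 4}  B7 = {4, 5}  B8 = {3, 8}
Tree: B1–B2, B2–B3, B2–B4, B3–B5, B1–B6, B6–B7, B2–B8

The largest bag has 2 vertices, giving width 1; this decomposition certifies tw(G) ≤ 1. Any graph with an edge has treewidth ≥ 1, and G has the edge 7–1. The upper and lower bounds meet at 1, so that is the treewidth.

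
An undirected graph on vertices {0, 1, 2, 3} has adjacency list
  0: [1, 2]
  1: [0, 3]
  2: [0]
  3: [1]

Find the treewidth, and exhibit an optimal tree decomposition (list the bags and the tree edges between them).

Treewidth 1.
Bags: B1 = {1, 3}  B2 = {0, 1}  B3 = {0, 2}
Tree: B1–B2, B2–B3

Each bag holds 2 vertices, so the decomposition has width 1, which upper-bounds the treewidth. G has an edge, so its treewidth is at least 1. Hence tw(G) = 1 exactly.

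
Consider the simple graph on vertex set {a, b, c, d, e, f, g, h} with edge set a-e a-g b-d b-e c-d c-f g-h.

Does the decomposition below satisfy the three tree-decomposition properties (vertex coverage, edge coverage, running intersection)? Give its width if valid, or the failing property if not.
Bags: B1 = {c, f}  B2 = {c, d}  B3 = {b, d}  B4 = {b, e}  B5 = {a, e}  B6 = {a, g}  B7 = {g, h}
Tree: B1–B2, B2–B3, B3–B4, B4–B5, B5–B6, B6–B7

Yes; width 1.

Vertex coverage: the bags together contain {a, b, c, d, e, f, g, h}, the full vertex set. Edge coverage: each edge of G has both endpoints in at least one bag. Running intersection: for every vertex, the bags containing it form a connected subtree. All three properties hold, so this is a valid tree decomposition of width max|bag| − 1 = 1, and hence tw(G) ≤ 1.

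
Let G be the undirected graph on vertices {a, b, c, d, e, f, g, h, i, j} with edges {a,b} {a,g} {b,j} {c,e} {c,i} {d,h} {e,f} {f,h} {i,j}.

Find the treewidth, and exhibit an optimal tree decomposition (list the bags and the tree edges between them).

Every bag has size at most 2, so the width is 2 − 1 = 1 and tw(G) ≤ 1. Since G has at least one edge (e.g. g–a), it is not an edgeless graph, so tw(G) ≥ 1. Combining the bounds, tw(G) = 1.

Treewidth 1.
Bags: B1 = {a, g}  B2 = {a, b}  B3 = {b, j}  B4 = {i, j}  B5 = {c, i}  B6 = {c, e}  B7 = {e, f}  B8 = {f, h}  B9 = {d, h}
Tree: B1–B2, B2–B3, B3–B4, B4–B5, B5–B6, B6–B7, B7–B8, B8–B9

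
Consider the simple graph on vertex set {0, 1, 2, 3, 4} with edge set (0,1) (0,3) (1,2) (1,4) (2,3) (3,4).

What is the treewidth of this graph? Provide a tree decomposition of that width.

Treewidth 2.
One such decomposition:
Bags: B1 = {1, 3, 4}  B2 = {0, 1, 3}  B3 = {1, 2, 3}
Tree: B1–B2, B2–B3

Each bag holds 3 vertices, so the decomposition has width 2, which upper-bounds the treewidth. The edges 1–4–3–0–1 form a cycle, so G is not a tree and its treewidth is at least 2. Hence tw(G) = 2 exactly.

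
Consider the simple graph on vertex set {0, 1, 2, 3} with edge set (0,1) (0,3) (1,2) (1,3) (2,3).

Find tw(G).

2

A width-2 tree decomposition is:
Bags: B1 = {1, 2, 3}  B2 = {0, 1, 3}
Tree: B1–B2
Every bag has size at most 3, so the width is 3 − 1 = 2 and tw(G) ≤ 2. For the lower bound, the 3 vertices {0, 1, 3} are pairwise adjacent, and any tree decomposition puts a clique entirely inside one bag — forcing width ≥ 2. The upper and lower bounds meet at 2, so that is the treewidth.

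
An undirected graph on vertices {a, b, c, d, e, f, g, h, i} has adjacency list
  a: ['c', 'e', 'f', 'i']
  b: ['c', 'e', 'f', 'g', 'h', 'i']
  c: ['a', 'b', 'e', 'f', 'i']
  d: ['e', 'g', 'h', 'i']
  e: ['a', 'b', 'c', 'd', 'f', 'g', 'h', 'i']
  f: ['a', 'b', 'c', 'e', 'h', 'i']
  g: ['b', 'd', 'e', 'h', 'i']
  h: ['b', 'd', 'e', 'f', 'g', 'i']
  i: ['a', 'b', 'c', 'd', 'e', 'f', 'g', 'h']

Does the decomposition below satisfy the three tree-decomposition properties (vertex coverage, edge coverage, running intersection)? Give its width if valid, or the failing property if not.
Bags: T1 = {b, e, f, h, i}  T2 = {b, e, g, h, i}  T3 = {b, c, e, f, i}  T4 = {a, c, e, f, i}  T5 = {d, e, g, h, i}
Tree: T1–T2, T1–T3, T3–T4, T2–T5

Every vertex of G appears in some bag (union = {a, b, c, d, e, f, g, h, i}); every edge is covered by a bag; and for each vertex v the set of bags containing v is connected in the bag tree. The decomposition is therefore valid. The largest bag has 5 vertices, so the width is 4.

Yes; width 4.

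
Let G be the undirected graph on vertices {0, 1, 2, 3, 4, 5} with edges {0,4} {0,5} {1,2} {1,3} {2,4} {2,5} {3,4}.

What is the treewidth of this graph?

A width-2 tree decomposition is:
Bags: B1 = {1, 2, 3}  B2 = {2, 3, 4}  B3 = {2, 4, 5}  B4 = {0, 4, 5}
Tree: B1–B2, B2–B3, B3–B4
The largest bag has 3 vertices, giving width 2; this decomposition certifies tw(G) ≤ 2. For the lower bound, G contains the cycle 1–3–4–2–1, so G is not a forest; only forests have treewidth ≤ 1, hence tw(G) ≥ 2. Combining the bounds, tw(G) = 2.

2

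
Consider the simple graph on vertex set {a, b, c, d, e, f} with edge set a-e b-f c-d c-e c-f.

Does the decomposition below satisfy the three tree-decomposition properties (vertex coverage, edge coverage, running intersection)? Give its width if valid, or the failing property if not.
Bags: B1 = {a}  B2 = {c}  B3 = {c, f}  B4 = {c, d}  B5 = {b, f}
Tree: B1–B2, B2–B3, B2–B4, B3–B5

A tree decomposition must satisfy three properties: every vertex lies in some bag; for every edge, both endpoints lie together in some bag; and for every vertex, the bags containing it form a connected subtree. Here vertex e appears in no bag, so the decomposition is invalid.

No — vertex e appears in no bag.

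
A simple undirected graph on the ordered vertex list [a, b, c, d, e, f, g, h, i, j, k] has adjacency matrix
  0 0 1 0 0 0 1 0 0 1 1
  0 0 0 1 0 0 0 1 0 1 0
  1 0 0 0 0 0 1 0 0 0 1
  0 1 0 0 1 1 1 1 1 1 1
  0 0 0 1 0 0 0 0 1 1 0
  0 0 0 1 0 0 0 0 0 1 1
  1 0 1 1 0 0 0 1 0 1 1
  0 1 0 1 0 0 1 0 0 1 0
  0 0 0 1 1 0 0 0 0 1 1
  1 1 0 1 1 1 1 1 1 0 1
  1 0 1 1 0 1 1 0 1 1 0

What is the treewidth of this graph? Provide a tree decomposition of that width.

The largest bag has 4 vertices, giving width 3; this decomposition certifies tw(G) ≤ 3. Conversely, {d, e, i, j} is a clique of size 4, and the vertices of any clique must share a bag in every tree decomposition; so some bag has ≥ 4 vertices and tw(G) ≥ 3. Combining the bounds, tw(G) = 3.

Treewidth 3.
One such decomposition:
Bags: B1 = {d, i, j, k}  B2 = {d, f, j, k}  B3 = {d, g, j, k}  B4 = {a, g, j, k}  B5 = {d, g, h, j}  B6 = {b, d, h, j}  B7 = {d, e, i, j}  B8 = {a, c, g, k}
Tree: B1–B2, B1–B3, B3–B4, B3–B5, B5–B6, B1–B7, B4–B8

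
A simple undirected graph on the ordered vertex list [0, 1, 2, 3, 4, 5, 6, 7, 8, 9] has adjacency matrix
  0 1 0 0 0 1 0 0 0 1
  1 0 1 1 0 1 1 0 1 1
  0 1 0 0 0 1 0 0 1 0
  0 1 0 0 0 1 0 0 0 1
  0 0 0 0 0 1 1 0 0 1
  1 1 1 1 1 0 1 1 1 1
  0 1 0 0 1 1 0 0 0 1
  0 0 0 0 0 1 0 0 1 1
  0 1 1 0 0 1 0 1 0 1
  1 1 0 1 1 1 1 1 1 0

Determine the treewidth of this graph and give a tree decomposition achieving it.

Treewidth 3.
Bags: B1 = {1, 5, 8, 9}  B2 = {0, 1, 5, 9}  B3 = {5, 7, 8, 9}  B4 = {1, 5, 6, 9}  B5 = {1, 2, 5, 8}  B6 = {4, 5, 6, 9}  B7 = {1, 3, 5, 9}
Tree: B1–B2, B1–B3, B1–B4, B1–B5, B4–B6, B4–B7

Each bag holds 4 vertices, so the decomposition has width 3, which upper-bounds the treewidth. Conversely, {0, 1, 5, 9} is a clique of size 4, and the vertices of any clique must share a bag in every tree decomposition; so some bag has ≥ 4 vertices and tw(G) ≥ 3. Combining the bounds, tw(G) = 3.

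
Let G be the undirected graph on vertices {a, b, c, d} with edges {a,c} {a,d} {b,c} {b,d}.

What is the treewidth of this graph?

2

A width-2 tree decomposition is:
Bags: B1 = {b, c, d}  B2 = {a, c, d}
Tree: B1–B2
Each bag holds 3 vertices, so the decomposition has width 2, which upper-bounds the treewidth. The edges d–b–c–a–d form a cycle, so G is not a tree and its treewidth is at least 2. The upper and lower bounds meet at 2, so that is the treewidth.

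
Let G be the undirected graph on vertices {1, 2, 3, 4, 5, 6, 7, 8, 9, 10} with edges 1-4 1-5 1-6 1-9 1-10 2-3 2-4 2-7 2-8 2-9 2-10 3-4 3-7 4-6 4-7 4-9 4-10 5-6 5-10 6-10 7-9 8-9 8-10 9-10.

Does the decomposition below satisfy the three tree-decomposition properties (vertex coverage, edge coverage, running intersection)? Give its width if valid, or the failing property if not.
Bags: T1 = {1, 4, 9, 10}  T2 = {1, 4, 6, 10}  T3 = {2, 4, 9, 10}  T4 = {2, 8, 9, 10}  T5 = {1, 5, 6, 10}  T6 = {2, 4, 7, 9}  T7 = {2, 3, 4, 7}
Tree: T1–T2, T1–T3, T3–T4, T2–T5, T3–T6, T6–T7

Every vertex of G appears in some bag (union = {1, 2, 3, 4, 5, 6, 7, 8, 9, 10}); every edge is covered by a bag; and for each vertex v the set of bags containing v is connected in the bag tree. The decomposition is therefore valid. The largest bag has 4 vertices, so the width is 3.

Yes; width 3.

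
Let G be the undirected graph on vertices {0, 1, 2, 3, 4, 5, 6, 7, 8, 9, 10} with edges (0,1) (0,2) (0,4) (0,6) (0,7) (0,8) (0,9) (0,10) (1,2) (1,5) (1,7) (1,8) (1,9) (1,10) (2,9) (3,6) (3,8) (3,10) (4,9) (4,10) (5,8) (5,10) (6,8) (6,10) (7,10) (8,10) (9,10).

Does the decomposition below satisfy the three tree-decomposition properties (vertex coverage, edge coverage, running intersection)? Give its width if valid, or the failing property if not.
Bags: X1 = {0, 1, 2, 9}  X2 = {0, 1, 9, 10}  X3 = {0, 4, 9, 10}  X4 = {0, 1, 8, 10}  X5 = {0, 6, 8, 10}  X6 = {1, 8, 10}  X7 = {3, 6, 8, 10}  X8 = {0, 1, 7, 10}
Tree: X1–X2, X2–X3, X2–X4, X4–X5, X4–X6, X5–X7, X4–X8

A tree decomposition must satisfy three properties: every vertex lies in some bag; for every edge, both endpoints lie together in some bag; and for every vertex, the bags containing it form a connected subtree. Here vertex 5 appears in no bag, so the decomposition is invalid.

No — vertex 5 appears in no bag.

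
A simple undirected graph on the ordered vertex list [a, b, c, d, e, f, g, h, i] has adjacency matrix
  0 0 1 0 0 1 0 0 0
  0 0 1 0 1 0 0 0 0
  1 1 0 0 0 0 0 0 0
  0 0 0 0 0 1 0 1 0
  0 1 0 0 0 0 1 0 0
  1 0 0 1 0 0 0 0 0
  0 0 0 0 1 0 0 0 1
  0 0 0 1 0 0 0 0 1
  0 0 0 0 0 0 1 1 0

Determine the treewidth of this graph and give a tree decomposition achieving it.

The largest bag has 3 vertices, giving width 2; this decomposition certifies tw(G) ≤ 2. The edges b–c–a–f–d–h–i–g–e–b form a cycle, so G is not a tree and its treewidth is at least 2. Hence tw(G) = 2 exactly.

Treewidth 2.
One optimal decomposition is:
Bags: B1 = {a, b, c}  B2 = {a, b, f}  B3 = {b, d, f}  B4 = {b, d, h}  B5 = {b, h, i}  B6 = {b, g, i}  B7 = {b, e, g}
Tree: B1–B2, B2–B3, B3–B4, B4–B5, B5–B6, B6–B7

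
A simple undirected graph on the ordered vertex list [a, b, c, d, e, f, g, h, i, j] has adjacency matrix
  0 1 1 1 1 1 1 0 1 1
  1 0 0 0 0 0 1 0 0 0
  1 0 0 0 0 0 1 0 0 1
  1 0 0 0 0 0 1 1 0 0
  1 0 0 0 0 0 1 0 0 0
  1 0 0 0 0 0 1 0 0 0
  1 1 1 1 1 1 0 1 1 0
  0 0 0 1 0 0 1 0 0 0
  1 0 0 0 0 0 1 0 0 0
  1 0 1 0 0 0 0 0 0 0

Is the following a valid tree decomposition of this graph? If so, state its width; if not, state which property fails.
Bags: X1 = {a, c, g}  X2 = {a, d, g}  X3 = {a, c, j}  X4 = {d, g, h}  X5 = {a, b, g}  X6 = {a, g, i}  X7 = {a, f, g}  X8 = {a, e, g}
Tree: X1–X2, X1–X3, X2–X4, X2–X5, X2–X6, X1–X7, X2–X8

Yes; width 2.

Every vertex of G appears in some bag (union = {a, b, c, d, e, f, g, h, i, j}); every edge is covered by a bag; and for each vertex v the set of bags containing v is connected in the bag tree. The decomposition is therefore valid. The largest bag has 3 vertices, so the width is 2.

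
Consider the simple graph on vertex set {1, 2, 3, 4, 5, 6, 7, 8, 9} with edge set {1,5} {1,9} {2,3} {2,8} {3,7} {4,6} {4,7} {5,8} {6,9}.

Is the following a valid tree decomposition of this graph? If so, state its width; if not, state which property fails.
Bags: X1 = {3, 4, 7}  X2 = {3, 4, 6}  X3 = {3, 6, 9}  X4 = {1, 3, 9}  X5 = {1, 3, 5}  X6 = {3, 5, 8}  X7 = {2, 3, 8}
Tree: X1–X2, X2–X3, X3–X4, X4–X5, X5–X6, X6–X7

Checking the three conditions: (i) the bags cover all of {1, 2, 3, 4, 5, 6, 7, 8, 9}; (ii) for each edge, some bag contains both endpoints; (iii) the bags containing any fixed vertex form a subtree. All hold, so the decomposition is valid with width 3 − 1 = 2.

Yes; width 2.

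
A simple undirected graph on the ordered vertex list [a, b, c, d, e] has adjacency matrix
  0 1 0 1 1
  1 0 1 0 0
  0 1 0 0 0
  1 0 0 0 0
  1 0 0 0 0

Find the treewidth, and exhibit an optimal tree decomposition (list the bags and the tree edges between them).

Every bag has size at most 2, so the width is 2 − 1 = 1 and tw(G) ≤ 1. Since G has at least one edge (e.g. d–a), it is not an edgeless graph, so tw(G) ≥ 1. Hence tw(G) = 1 exactly.

Treewidth 1.
One such decomposition:
Bags: B1 = {a, d}  B2 = {a, b}  B3 = {b, c}  B4 = {a, e}
Tree: B1–B2, B2–B3, B2–B4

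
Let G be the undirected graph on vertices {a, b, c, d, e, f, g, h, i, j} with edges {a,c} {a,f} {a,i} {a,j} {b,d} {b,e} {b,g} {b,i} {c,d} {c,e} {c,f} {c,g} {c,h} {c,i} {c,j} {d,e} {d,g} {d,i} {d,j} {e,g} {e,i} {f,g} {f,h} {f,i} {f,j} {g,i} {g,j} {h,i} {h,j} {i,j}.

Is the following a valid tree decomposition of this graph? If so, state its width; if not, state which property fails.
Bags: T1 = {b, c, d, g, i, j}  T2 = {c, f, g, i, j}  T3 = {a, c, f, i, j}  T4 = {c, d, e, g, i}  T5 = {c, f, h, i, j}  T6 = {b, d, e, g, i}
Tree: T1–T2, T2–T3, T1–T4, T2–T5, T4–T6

No — bags containing vertex b are not connected in the tree.

A tree decomposition must satisfy three properties: every vertex lies in some bag; for every edge, both endpoints lie together in some bag; and for every vertex, the bags containing it form a connected subtree. Here bags containing vertex b are not connected in the tree, so the decomposition is invalid.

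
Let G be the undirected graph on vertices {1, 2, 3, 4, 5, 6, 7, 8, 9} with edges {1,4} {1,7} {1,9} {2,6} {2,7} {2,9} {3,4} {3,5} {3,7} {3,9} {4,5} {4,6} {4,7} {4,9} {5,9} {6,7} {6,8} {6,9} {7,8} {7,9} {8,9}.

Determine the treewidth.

3

A width-3 tree decomposition is:
Bags: B1 = {1, 4, 7, 9}  B2 = {4, 6, 7, 9}  B3 = {2, 6, 7, 9}  B4 = {6, 7, 8, 9}  B5 = {3, 4, 7, 9}  B6 = {3, 4, 5, 9}
Tree: B1–B2, B2–B3, B2–B4, B2–B5, B5–B6
The largest bag has 4 vertices, giving width 3; this decomposition certifies tw(G) ≤ 3. Conversely, {3, 4, 5, 9} is a clique of size 4, and the vertices of any clique must share a bag in every tree decomposition; so some bag has ≥ 4 vertices and tw(G) ≥ 3. Hence tw(G) = 3 exactly.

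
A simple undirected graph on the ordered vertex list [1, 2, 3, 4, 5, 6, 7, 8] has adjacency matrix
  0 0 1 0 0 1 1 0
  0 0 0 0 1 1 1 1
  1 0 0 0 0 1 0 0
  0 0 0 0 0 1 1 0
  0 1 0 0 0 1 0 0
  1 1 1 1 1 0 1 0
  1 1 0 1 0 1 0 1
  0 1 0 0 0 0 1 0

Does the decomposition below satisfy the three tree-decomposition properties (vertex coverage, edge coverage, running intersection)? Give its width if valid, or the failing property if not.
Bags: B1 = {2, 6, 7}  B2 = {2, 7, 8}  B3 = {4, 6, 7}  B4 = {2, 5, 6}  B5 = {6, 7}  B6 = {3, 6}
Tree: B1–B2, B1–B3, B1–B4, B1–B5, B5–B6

No — vertex 1 appears in no bag.

A tree decomposition must satisfy three properties: every vertex lies in some bag; for every edge, both endpoints lie together in some bag; and for every vertex, the bags containing it form a connected subtree. Here vertex 1 appears in no bag, so the decomposition is invalid.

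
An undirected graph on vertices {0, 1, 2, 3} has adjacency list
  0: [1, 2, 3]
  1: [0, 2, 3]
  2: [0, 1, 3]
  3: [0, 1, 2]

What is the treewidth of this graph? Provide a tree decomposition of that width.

A single bag containing all 4 vertices is trivially a valid decomposition of width 3. On the other hand G contains the 4-clique {0, 1, 2, 3}. A clique must lie in a single bag of any decomposition, so no decomposition can have width below 3. The upper and lower bounds meet at 3, so that is the treewidth.

Treewidth 3.
One optimal decomposition is:
Bags: B1 = {0, 1, 2, 3}
Tree: (single bag)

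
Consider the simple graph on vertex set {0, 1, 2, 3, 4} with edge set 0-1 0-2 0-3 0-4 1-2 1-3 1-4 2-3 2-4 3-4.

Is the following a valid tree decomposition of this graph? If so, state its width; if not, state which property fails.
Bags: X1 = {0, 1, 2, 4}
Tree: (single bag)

A tree decomposition must satisfy three properties: every vertex lies in some bag; for every edge, both endpoints lie together in some bag; and for every vertex, the bags containing it form a connected subtree. Here vertex 3 appears in no bag, so the decomposition is invalid.

No — vertex 3 appears in no bag.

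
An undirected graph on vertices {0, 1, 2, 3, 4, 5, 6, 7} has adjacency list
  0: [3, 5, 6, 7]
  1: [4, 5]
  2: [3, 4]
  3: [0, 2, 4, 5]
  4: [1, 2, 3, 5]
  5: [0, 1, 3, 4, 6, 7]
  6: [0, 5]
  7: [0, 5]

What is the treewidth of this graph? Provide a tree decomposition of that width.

Each bag holds 3 vertices, so the decomposition has width 2, which upper-bounds the treewidth. For the lower bound, the 3 vertices {2, 3, 4} are pairwise adjacent, and any tree decomposition puts a clique entirely inside one bag — forcing width ≥ 2. Combining the bounds, tw(G) = 2.

Treewidth 2.
One such decomposition:
Bags: B1 = {3, 4, 5}  B2 = {0, 3, 5}  B3 = {1, 4, 5}  B4 = {0, 5, 7}  B5 = {2, 3, 4}  B6 = {0, 5, 6}
Tree: B1–B2, B1–B3, B2–B4, B1–B5, B4–B6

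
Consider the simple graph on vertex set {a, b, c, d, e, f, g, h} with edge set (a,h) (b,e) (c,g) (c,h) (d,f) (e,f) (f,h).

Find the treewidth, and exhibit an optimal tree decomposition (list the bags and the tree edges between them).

Every bag has size at most 2, so the width is 2 − 1 = 1 and tw(G) ≤ 1. Since G has at least one edge (e.g. e–f), it is not an edgeless graph, so tw(G) ≥ 1. The upper and lower bounds meet at 1, so that is the treewidth.

Treewidth 1.
One such decomposition:
Bags: B1 = {e, f}  B2 = {f, h}  B3 = {b, e}  B4 = {d, f}  B5 = {c, h}  B6 = {a, h}  B7 = {c, g}
Tree: B1–B2, B1–B3, B1–B4, B2–B5, B2–B6, B5–B7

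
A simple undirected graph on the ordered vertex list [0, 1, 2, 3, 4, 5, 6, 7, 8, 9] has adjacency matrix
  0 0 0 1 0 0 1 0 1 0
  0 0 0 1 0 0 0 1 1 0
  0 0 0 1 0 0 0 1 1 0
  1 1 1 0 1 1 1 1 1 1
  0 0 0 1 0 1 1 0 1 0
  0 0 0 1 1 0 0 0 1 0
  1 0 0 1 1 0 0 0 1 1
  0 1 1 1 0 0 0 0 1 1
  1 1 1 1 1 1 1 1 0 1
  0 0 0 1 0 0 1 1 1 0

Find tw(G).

3

A width-3 tree decomposition is:
Bags: B1 = {3, 6, 8, 9}  B2 = {3, 4, 6, 8}  B3 = {3, 7, 8, 9}  B4 = {1, 3, 7, 8}  B5 = {3, 4, 5, 8}  B6 = {0, 3, 6, 8}  B7 = {2, 3, 7, 8}
Tree: B1–B2, B1–B3, B3–B4, B2–B5, B2–B6, B3–B7
The largest bag has 4 vertices, giving width 3; this decomposition certifies tw(G) ≤ 3. On the other hand G contains the 4-clique {1, 3, 7, 8}. A clique must lie in a single bag of any decomposition, so no decomposition can have width below 3. Therefore the treewidth is 3.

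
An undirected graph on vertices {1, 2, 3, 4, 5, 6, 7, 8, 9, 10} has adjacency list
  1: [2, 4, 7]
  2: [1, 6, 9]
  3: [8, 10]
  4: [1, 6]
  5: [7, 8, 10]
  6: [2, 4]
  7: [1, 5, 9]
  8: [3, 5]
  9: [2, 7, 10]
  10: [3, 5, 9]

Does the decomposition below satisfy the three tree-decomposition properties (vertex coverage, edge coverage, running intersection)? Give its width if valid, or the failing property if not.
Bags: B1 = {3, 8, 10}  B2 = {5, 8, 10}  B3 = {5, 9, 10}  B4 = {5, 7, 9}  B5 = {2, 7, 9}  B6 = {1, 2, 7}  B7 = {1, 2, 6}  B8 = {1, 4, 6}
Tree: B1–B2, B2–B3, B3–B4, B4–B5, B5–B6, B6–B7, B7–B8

Yes; width 2.

Vertex coverage: the bags together contain {1, 2, 3, 4, 5, 6, 7, 8, 9, 10}, the full vertex set. Edge coverage: each edge of G has both endpoints in at least one bag. Running intersection: for every vertex, the bags containing it form a connected subtree. All three properties hold, so this is a valid tree decomposition of width max|bag| − 1 = 2, and hence tw(G) ≤ 2.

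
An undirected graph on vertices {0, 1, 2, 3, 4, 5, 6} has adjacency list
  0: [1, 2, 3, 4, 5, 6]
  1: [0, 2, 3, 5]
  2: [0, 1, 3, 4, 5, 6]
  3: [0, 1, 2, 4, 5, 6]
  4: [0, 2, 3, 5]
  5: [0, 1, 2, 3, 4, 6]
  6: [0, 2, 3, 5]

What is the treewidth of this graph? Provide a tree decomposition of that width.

Each bag holds 5 vertices, so the decomposition has width 4, which upper-bounds the treewidth. Conversely, {0, 1, 2, 3, 5} is a clique of size 5, and the vertices of any clique must share a bag in every tree decomposition; so some bag has ≥ 5 vertices and tw(G) ≥ 4. Combining the bounds, tw(G) = 4.

Treewidth 4.
One such decomposition:
Bags: B1 = {0, 2, 3, 4, 5}  B2 = {0, 2, 3, 5, 6}  B3 = {0, 1, 2, 3, 5}
Tree: B1–B2, B1–B3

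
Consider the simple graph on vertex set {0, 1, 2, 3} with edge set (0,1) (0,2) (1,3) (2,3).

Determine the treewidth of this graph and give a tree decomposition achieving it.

Each bag holds 3 vertices, so the decomposition has width 2, which upper-bounds the treewidth. Since 0–1–3–2–0 is a cycle in G, G is not acyclic. Forests are exactly the graphs of treewidth ≤ 1, so tw(G) ≥ 2. The upper and lower bounds meet at 2, so that is the treewidth.

Treewidth 2.
Bags: B1 = {0, 1, 3}  B2 = {0, 2, 3}
Tree: B1–B2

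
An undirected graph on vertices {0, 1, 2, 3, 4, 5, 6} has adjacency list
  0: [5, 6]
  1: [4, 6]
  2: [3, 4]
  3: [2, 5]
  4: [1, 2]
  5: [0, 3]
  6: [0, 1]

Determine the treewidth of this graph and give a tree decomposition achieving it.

Each bag holds 3 vertices, so the decomposition has width 2, which upper-bounds the treewidth. The edges 1–4–2–3–5–0–6–1 form a cycle, so G is not a tree and its treewidth is at least 2. Therefore the treewidth is 2.

Treewidth 2.
One optimal decomposition is:
Bags: B1 = {1, 2, 4}  B2 = {1, 2, 3}  B3 = {1, 3, 5}  B4 = {0, 1, 5}  B5 = {0, 1, 6}
Tree: B1–B2, B2–B3, B3–B4, B4–B5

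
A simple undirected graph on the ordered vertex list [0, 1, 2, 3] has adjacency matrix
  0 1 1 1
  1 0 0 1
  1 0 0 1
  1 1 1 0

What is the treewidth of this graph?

A width-2 tree decomposition is:
Bags: B1 = {0, 1, 3}  B2 = {0, 2, 3}
Tree: B1–B2
Every bag has size at most 3, so the width is 3 − 1 = 2 and tw(G) ≤ 2. On the other hand G contains the 3-clique {0, 1, 3}. A clique must lie in a single bag of any decomposition, so no decomposition can have width below 2. The upper and lower bounds meet at 2, so that is the treewidth.

2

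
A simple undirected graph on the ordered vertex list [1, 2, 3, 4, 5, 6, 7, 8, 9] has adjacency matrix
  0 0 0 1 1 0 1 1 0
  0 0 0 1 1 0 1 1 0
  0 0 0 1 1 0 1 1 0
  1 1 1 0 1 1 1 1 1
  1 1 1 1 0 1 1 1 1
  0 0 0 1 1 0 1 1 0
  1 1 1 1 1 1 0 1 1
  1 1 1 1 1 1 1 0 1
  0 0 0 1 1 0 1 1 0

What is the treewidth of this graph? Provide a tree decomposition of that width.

Treewidth 4.
One optimal decomposition is:
Bags: B1 = {1, 4, 5, 7, 8}  B2 = {3, 4, 5, 7, 8}  B3 = {4, 5, 6, 7, 8}  B4 = {4, 5, 7, 8, 9}  B5 = {2, 4, 5, 7, 8}
Tree: B1–B2, B2–B3, B1–B4, B3–B5

Every bag has size at most 5, so the width is 5 − 1 = 4 and tw(G) ≤ 4. On the other hand G contains the 5-clique {1, 4, 5, 7, 8}. A clique must lie in a single bag of any decomposition, so no decomposition can have width below 4. Therefore the treewidth is 4.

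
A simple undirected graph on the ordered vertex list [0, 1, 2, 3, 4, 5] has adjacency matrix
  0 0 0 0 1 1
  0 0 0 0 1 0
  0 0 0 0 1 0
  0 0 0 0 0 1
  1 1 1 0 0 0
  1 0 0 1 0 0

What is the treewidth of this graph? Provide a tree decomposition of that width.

Treewidth 1.
Bags: B1 = {0, 4}  B2 = {0, 5}  B3 = {3, 5}  B4 = {1, 4}  B5 = {2, 4}
Tree: B1–B2, B2–B3, B1–B4, B1–B5

Each bag holds 2 vertices, so the decomposition has width 1, which upper-bounds the treewidth. G has an edge, so its treewidth is at least 1. Therefore the treewidth is 1.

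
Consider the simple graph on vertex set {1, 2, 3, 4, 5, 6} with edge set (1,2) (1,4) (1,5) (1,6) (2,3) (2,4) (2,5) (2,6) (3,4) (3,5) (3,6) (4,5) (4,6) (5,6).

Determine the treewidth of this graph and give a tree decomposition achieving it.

Treewidth 4.
One such decomposition:
Bags: B1 = {2, 3, 4, 5, 6}  B2 = {1, 2, 4, 5, 6}
Tree: B1–B2

Each bag holds 5 vertices, so the decomposition has width 4, which upper-bounds the treewidth. Conversely, {1, 2, 4, 5, 6} is a clique of size 5, and the vertices of any clique must share a bag in every tree decomposition; so some bag has ≥ 5 vertices and tw(G) ≥ 4. Therefore the treewidth is 4.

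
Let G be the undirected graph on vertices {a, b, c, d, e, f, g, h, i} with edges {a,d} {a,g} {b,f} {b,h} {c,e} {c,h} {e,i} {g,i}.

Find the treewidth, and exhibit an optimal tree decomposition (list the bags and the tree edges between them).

Treewidth 1.
One such decomposition:
Bags: B1 = {a, d}  B2 = {a, g}  B3 = {g, i}  B4 = {e, i}  B5 = {c, e}  B6 = {c, h}  B7 = {b, h}  B8 = {b, f}
Tree: B1–B2, B2–B3, B3–B4, B4–B5, B5–B6, B6–B7, B7–B8

Every bag has size at most 2, so the width is 2 − 1 = 1 and tw(G) ≤ 1. G has an edge, so its treewidth is at least 1. The upper and lower bounds meet at 1, so that is the treewidth.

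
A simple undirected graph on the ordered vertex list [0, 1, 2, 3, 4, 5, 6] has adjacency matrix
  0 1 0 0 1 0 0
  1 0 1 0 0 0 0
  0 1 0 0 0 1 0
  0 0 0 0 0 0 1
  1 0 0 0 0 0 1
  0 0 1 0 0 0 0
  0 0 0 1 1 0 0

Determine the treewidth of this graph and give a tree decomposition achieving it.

Treewidth 1.
One such decomposition:
Bags: B1 = {3, 6}  B2 = {4, 6}  B3 = {0, 4}  B4 = {0, 1}  B5 = {1, 2}  B6 = {2, 5}
Tree: B1–B2, B2–B3, B3–B4, B4–B5, B5–B6

Each bag holds 2 vertices, so the decomposition has width 1, which upper-bounds the treewidth. G has an edge, so its treewidth is at least 1. Therefore the treewidth is 1.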